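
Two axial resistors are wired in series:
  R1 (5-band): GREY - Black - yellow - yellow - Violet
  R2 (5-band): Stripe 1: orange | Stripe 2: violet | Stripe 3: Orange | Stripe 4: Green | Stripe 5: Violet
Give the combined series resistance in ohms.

45340000 Ω

R1: grey, black, yellow → 804; yellow ×10^4 → 8040000 Ω.
R2: orange, violet, orange → 373; green ×10^5 → 37300000 Ω.
Series: 8040000 + 37300000 = 45340000 Ω.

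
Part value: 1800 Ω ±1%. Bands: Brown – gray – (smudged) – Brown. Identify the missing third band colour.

red

1800 Ω = 18 × 10^2.
The third band is the multiplier, 10^2, which is red.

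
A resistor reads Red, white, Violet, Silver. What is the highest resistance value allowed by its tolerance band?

319000000 Ω

Red → 2 (first significant figure)
White → 9 (second significant figure)
Violet → ×10^7 multiplier
Silver → ±10% tolerance
29 × 10000000 = 290000000 Ω
Highest = 290000000 × (1 + 10/100) = 319000000 Ω.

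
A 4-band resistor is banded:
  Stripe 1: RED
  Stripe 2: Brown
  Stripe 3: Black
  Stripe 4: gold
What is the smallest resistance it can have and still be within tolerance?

Red → 2 (first significant figure)
Brown → 1 (second significant figure)
Black → ×1 multiplier
Gold → ±5% tolerance
21 × 1 = 21 Ω
Smallest = 21 × (1 − 5/100) = 19.95 Ω.

19.95 Ω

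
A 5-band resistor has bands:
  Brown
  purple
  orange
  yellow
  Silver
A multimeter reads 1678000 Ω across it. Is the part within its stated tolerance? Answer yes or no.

Brown → 1 (first significant figure)
Violet → 7 (second significant figure)
Orange → 3 (third significant figure)
Yellow → ×10^4 multiplier
Silver → ±10% tolerance
173 × 10000 = 1730000 Ω
Allowed range: 1557000 Ω to 1903000 Ω.
1678000 Ω lies inside that range.

yes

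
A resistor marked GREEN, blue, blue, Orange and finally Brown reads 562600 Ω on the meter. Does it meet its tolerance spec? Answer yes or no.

yes

Green → 5 (first significant figure)
Blue → 6 (second significant figure)
Blue → 6 (third significant figure)
Orange → ×10^3 multiplier
Brown → ±1% tolerance
566 × 1000 = 566000 Ω
Allowed range: 560340 Ω to 571660 Ω.
562600 Ω lies inside that range.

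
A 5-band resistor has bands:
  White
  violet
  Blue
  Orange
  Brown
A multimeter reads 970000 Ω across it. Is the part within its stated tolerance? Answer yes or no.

yes

White → 9 (first significant figure)
Violet → 7 (second significant figure)
Blue → 6 (third significant figure)
Orange → ×10^3 multiplier
Brown → ±1% tolerance
976 × 1000 = 976000 Ω
Allowed range: 966240 Ω to 985760 Ω.
970000 Ω lies inside that range.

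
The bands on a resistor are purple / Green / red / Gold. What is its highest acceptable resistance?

Violet → 7 (first significant figure)
Green → 5 (second significant figure)
Red → ×10^2 multiplier
Gold → ±5% tolerance
75 × 100 = 7500 Ω
Highest = 7500 × (1 + 5/100) = 7875 Ω.

7875 Ω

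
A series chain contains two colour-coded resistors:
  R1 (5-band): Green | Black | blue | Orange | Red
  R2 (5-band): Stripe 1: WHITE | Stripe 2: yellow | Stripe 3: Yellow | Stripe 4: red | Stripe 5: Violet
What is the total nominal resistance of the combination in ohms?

R1: green, black, blue → 506; orange ×10^3 → 506000 Ω.
R2: white, yellow, yellow → 944; red ×10^2 → 94400 Ω.
Series: 506000 + 94400 = 600400 Ω.

600400 Ω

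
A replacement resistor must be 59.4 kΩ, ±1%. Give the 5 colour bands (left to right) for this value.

59400 Ω = 594 × 10^2.
5 → green
9 → white
4 → yellow
Multiplier 10^2 → red.
±1% tolerance → brown.

green, white, yellow, red, brown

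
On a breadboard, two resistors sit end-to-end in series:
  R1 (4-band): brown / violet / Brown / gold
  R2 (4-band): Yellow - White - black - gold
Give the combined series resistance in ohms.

219 Ω

R1: brown, violet → 17; brown ×10 → 170 Ω.
R2: yellow, white → 49; black ×1 → 49 Ω.
Series: 170 + 49 = 219 Ω.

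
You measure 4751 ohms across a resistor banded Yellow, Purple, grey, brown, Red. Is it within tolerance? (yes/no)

Yellow → 4 (first significant figure)
Violet → 7 (second significant figure)
Grey → 8 (third significant figure)
Brown → ×10 multiplier
Red → ±2% tolerance
478 × 10 = 4780 Ω
Allowed range: 4684.4 Ω to 4875.6 Ω.
4751 ohms lies inside that range.

yes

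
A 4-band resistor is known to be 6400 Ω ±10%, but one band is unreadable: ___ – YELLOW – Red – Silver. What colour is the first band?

blue

6400 Ω = 64 × 10^2.
The first band gives digit 6 of the significand, and 6 is blue.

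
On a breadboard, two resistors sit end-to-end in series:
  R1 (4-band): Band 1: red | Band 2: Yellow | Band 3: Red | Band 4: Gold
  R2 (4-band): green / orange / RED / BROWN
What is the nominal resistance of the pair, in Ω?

R1: red, yellow → 24; red ×10^2 → 2400 Ω.
R2: green, orange → 53; red ×10^2 → 5300 Ω.
Series: 2400 + 5300 = 7700 Ω.

7700 Ω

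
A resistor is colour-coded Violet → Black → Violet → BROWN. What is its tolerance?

±1%

The last band, brown, is the tolerance band.
Brown corresponds to ±1%.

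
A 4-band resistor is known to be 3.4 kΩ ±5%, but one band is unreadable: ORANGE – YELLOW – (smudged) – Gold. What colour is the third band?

red

3400 Ω = 34 × 10^2.
The third band is the multiplier, 10^2, which is red.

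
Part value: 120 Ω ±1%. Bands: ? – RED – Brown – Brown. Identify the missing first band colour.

brown

120 Ω = 12 × 10^1.
The first band gives digit 1 of the significand, and 1 is brown.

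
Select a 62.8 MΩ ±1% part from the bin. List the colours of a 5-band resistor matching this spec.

blue, red, grey, green, brown

62800000 Ω = 628 × 10^5.
6 → blue
2 → red
8 → grey
Multiplier 10^5 → green.
±1% tolerance → brown.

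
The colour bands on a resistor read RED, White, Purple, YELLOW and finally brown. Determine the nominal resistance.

2970000 Ω

Red → 2 (first significant figure)
White → 9 (second significant figure)
Violet → 7 (third significant figure)
Yellow → ×10^4 multiplier
297 × 10000 = 2970000 Ω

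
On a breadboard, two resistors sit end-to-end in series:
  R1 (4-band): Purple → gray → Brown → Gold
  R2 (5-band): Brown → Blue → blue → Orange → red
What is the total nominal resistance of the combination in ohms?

R1: violet, grey → 78; brown ×10 → 780 Ω.
R2: brown, blue, blue → 166; orange ×10^3 → 166000 Ω.
Series: 780 + 166000 = 166780 Ω.

166780 Ω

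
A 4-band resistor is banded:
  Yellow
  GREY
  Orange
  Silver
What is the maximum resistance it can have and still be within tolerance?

Yellow → 4 (first significant figure)
Grey → 8 (second significant figure)
Orange → ×10^3 multiplier
Silver → ±10% tolerance
48 × 1000 = 48000 Ω
Maximum = 48000 × (1 + 10/100) = 52800 Ω.

52800 Ω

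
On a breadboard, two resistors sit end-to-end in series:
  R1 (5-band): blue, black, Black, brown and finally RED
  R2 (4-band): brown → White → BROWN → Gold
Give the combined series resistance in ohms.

6190 Ω

R1: blue, black, black → 600; brown ×10 → 6000 Ω.
R2: brown, white → 19; brown ×10 → 190 Ω.
Series: 6000 + 190 = 6190 Ω.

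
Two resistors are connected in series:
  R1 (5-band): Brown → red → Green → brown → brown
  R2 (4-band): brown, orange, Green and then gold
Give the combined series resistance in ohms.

R1: brown, red, green → 125; brown ×10 → 1250 Ω.
R2: brown, orange → 13; green ×10^5 → 1300000 Ω.
Series: 1250 + 1300000 = 1301250 Ω.

1301250 Ω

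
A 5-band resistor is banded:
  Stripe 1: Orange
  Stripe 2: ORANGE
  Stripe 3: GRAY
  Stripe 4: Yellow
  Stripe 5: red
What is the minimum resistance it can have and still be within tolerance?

3312400 Ω

Orange → 3 (first significant figure)
Orange → 3 (second significant figure)
Grey → 8 (third significant figure)
Yellow → ×10^4 multiplier
Red → ±2% tolerance
338 × 10000 = 3380000 Ω
Minimum = 3380000 × (1 − 2/100) = 3312400 Ω.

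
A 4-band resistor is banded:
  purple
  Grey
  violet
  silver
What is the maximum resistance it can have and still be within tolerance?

858000000 Ω

Violet → 7 (first significant figure)
Grey → 8 (second significant figure)
Violet → ×10^7 multiplier
Silver → ±10% tolerance
78 × 10000000 = 780000000 Ω
Maximum = 780000000 × (1 + 10/100) = 858000000 Ω.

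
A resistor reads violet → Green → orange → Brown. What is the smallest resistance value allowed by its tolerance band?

74250 Ω

Violet → 7 (first significant figure)
Green → 5 (second significant figure)
Orange → ×10^3 multiplier
Brown → ±1% tolerance
75 × 1000 = 75000 Ω
Smallest = 75000 × (1 − 1/100) = 74250 Ω.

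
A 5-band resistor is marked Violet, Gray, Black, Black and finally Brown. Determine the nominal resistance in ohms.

Violet → 7 (first significant figure)
Grey → 8 (second significant figure)
Black → 0 (third significant figure)
Black → ×1 multiplier
780 × 1 = 780 Ω

780 Ω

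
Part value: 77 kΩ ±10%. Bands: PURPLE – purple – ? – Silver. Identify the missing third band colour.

orange

77000 Ω = 77 × 10^3.
The third band is the multiplier, 10^3, which is orange.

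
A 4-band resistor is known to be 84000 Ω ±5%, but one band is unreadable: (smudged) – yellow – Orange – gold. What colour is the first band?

84000 Ω = 84 × 10^3.
The first band gives digit 8 of the significand, and 8 is grey.

grey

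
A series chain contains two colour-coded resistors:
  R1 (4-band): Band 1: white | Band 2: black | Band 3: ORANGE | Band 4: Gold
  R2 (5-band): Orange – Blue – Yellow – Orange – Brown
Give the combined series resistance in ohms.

454000 Ω

R1: white, black → 90; orange ×10^3 → 90000 Ω.
R2: orange, blue, yellow → 364; orange ×10^3 → 364000 Ω.
Series: 90000 + 364000 = 454000 Ω.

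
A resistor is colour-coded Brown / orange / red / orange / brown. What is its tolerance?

The last band, brown, is the tolerance band.
Brown corresponds to ±1%.

±1%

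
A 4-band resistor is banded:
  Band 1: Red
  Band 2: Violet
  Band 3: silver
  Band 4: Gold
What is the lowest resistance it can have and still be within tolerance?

0.2565 Ω

Red → 2 (first significant figure)
Violet → 7 (second significant figure)
Silver → ×0.01 multiplier
Gold → ±5% tolerance
27 × 0.01 = 0.27 Ω
Lowest = 0.27 × (1 − 5/100) = 0.2565 Ω.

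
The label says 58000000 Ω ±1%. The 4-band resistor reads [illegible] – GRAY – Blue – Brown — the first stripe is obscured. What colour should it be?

58000000 Ω = 58 × 10^6.
The first band gives digit 5 of the significand, and 5 is green.

green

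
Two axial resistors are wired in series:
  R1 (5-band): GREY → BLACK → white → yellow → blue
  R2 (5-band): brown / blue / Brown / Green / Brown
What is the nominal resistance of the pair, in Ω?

R1: grey, black, white → 809; yellow ×10^4 → 8090000 Ω.
R2: brown, blue, brown → 161; green ×10^5 → 16100000 Ω.
Series: 8090000 + 16100000 = 24190000 Ω.

24190000 Ω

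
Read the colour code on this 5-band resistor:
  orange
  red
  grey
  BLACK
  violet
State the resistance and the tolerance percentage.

Orange → 3 (first significant figure)
Red → 2 (second significant figure)
Grey → 8 (third significant figure)
Black → ×1 multiplier
Violet → ±0.1% tolerance
328 × 1 = 328 Ω

328 Ω ±0.1%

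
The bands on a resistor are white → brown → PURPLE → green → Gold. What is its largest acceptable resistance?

White → 9 (first significant figure)
Brown → 1 (second significant figure)
Violet → 7 (third significant figure)
Green → ×10^5 multiplier
Gold → ±5% tolerance
917 × 100000 = 91700000 Ω
Largest = 91700000 × (1 + 5/100) = 96285000 Ω.

96285000 Ω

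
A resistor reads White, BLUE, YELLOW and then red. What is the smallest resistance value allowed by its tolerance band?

White → 9 (first significant figure)
Blue → 6 (second significant figure)
Yellow → ×10^4 multiplier
Red → ±2% tolerance
96 × 10000 = 960000 Ω
Smallest = 960000 × (1 − 2/100) = 940800 Ω.

940800 Ω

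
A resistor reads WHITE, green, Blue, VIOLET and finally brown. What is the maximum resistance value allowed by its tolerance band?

9655600000 Ω

White → 9 (first significant figure)
Green → 5 (second significant figure)
Blue → 6 (third significant figure)
Violet → ×10^7 multiplier
Brown → ±1% tolerance
956 × 10000000 = 9560000000 Ω
Maximum = 9560000000 × (1 + 1/100) = 9655600000 Ω.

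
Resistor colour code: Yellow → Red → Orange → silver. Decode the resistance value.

Yellow → 4 (first significant figure)
Red → 2 (second significant figure)
Orange → ×10^3 multiplier
42 × 1000 = 42000 Ω

42000 Ω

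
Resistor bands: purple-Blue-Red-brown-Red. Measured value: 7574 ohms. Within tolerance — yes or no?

Violet → 7 (first significant figure)
Blue → 6 (second significant figure)
Red → 2 (third significant figure)
Brown → ×10 multiplier
Red → ±2% tolerance
762 × 10 = 7620 Ω
Allowed range: 7467.6 Ω to 7772.4 Ω.
7574 ohms lies inside that range.

yes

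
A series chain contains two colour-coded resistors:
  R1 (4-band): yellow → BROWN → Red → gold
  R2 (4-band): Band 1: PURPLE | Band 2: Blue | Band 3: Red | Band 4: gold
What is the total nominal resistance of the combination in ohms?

11700 Ω

R1: yellow, brown → 41; red ×10^2 → 4100 Ω.
R2: violet, blue → 76; red ×10^2 → 7600 Ω.
Series: 4100 + 7600 = 11700 Ω.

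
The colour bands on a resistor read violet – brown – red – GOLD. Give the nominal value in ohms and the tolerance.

Violet → 7 (first significant figure)
Brown → 1 (second significant figure)
Red → ×10^2 multiplier
Gold → ±5% tolerance
71 × 100 = 7100 Ω

7100 Ω ±5%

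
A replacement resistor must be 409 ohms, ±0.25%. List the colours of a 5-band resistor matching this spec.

409 Ω = 409 × 10^0.
4 → yellow
0 → black
9 → white
Multiplier 10^0 → black.
±0.25% tolerance → blue.

yellow, black, white, black, blue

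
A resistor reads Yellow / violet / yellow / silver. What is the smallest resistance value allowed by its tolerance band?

423000 Ω

Yellow → 4 (first significant figure)
Violet → 7 (second significant figure)
Yellow → ×10^4 multiplier
Silver → ±10% tolerance
47 × 10000 = 470000 Ω
Smallest = 470000 × (1 − 10/100) = 423000 Ω.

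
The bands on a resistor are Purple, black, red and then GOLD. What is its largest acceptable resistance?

7350 Ω

Violet → 7 (first significant figure)
Black → 0 (second significant figure)
Red → ×10^2 multiplier
Gold → ±5% tolerance
70 × 100 = 7000 Ω
Largest = 7000 × (1 + 5/100) = 7350 Ω.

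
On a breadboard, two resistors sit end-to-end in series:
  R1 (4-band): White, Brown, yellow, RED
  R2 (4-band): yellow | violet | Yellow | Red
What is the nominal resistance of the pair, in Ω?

R1: white, brown → 91; yellow ×10^4 → 910000 Ω.
R2: yellow, violet → 47; yellow ×10^4 → 470000 Ω.
Series: 910000 + 470000 = 1380000 Ω.

1380000 Ω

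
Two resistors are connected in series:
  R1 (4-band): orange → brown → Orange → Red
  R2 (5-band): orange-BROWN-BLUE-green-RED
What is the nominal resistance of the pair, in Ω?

R1: orange, brown → 31; orange ×10^3 → 31000 Ω.
R2: orange, brown, blue → 316; green ×10^5 → 31600000 Ω.
Series: 31000 + 31600000 = 31631000 Ω.

31631000 Ω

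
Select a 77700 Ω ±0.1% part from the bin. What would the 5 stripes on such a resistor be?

violet, violet, violet, red, violet

77700 Ω = 777 × 10^2.
7 → violet
7 → violet
7 → violet
Multiplier 10^2 → red.
±0.1% tolerance → violet.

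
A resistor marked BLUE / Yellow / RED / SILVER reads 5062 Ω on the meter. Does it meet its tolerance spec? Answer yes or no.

Blue → 6 (first significant figure)
Yellow → 4 (second significant figure)
Red → ×10^2 multiplier
Silver → ±10% tolerance
64 × 100 = 6400 Ω
Allowed range: 5760 Ω to 7040 Ω.
5062 Ω lies outside that range.

no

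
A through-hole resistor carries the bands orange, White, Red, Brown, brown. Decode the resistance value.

Orange → 3 (first significant figure)
White → 9 (second significant figure)
Red → 2 (third significant figure)
Brown → ×10 multiplier
392 × 10 = 3920 Ω

3920 Ω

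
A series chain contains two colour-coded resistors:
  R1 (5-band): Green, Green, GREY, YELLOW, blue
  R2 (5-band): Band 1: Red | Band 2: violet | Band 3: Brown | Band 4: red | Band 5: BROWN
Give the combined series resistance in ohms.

5607100 Ω

R1: green, green, grey → 558; yellow ×10^4 → 5580000 Ω.
R2: red, violet, brown → 271; red ×10^2 → 27100 Ω.
Series: 5580000 + 27100 = 5607100 Ω.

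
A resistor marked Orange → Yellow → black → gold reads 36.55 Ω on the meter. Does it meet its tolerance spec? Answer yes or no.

no

Orange → 3 (first significant figure)
Yellow → 4 (second significant figure)
Black → ×1 multiplier
Gold → ±5% tolerance
34 × 1 = 34 Ω
Allowed range: 32.3 Ω to 35.7 Ω.
36.55 Ω lies outside that range.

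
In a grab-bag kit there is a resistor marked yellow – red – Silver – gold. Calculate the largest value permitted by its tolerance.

Yellow → 4 (first significant figure)
Red → 2 (second significant figure)
Silver → ×0.01 multiplier
Gold → ±5% tolerance
42 × 0.01 = 0.42 Ω
Largest = 0.42 × (1 + 5/100) = 0.441 Ω.

0.441 Ω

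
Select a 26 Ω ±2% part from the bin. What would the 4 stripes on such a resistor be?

26 Ω = 26 × 10^0.
2 → red
6 → blue
Multiplier 10^0 → black.
±2% tolerance → red.

red, blue, black, red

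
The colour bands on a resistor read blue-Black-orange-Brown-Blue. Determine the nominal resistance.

6030 Ω

Blue → 6 (first significant figure)
Black → 0 (second significant figure)
Orange → 3 (third significant figure)
Brown → ×10 multiplier
603 × 10 = 6030 Ω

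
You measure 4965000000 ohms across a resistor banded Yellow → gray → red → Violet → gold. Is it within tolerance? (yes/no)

Yellow → 4 (first significant figure)
Grey → 8 (second significant figure)
Red → 2 (third significant figure)
Violet → ×10^7 multiplier
Gold → ±5% tolerance
482 × 10000000 = 4820000000 Ω
Allowed range: 4579000000 Ω to 5061000000 Ω.
4965000000 ohms lies inside that range.

yes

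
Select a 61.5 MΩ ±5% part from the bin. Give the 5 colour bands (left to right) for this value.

61500000 Ω = 615 × 10^5.
6 → blue
1 → brown
5 → green
Multiplier 10^5 → green.
±5% tolerance → gold.

blue, brown, green, green, gold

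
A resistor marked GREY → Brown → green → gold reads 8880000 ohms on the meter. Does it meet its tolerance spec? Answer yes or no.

Grey → 8 (first significant figure)
Brown → 1 (second significant figure)
Green → ×10^5 multiplier
Gold → ±5% tolerance
81 × 100000 = 8100000 Ω
Allowed range: 7695000 Ω to 8505000 Ω.
8880000 ohms lies outside that range.

no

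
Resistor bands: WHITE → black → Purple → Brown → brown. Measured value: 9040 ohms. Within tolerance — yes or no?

White → 9 (first significant figure)
Black → 0 (second significant figure)
Violet → 7 (third significant figure)
Brown → ×10 multiplier
Brown → ±1% tolerance
907 × 10 = 9070 Ω
Allowed range: 8979.3 Ω to 9160.7 Ω.
9040 ohms lies inside that range.

yes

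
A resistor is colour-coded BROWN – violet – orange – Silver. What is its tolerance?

±10%

The last band, silver, is the tolerance band.
Silver corresponds to ±10%.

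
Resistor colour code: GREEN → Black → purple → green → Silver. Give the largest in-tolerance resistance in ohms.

55770000 Ω

Green → 5 (first significant figure)
Black → 0 (second significant figure)
Violet → 7 (third significant figure)
Green → ×10^5 multiplier
Silver → ±10% tolerance
507 × 100000 = 50700000 Ω
Largest = 50700000 × (1 + 10/100) = 55770000 Ω.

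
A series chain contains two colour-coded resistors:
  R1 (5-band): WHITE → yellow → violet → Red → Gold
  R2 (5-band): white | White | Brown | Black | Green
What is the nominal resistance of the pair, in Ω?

R1: white, yellow, violet → 947; red ×10^2 → 94700 Ω.
R2: white, white, brown → 991; black ×1 → 991 Ω.
Series: 94700 + 991 = 95691 Ω.

95691 Ω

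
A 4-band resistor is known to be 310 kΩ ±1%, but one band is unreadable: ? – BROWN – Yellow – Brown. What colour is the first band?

orange

310000 Ω = 31 × 10^4.
The first band gives digit 3 of the significand, and 3 is orange.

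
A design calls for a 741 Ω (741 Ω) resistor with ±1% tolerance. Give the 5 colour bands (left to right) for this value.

violet, yellow, brown, black, brown

741 Ω = 741 × 10^0.
7 → violet
4 → yellow
1 → brown
Multiplier 10^0 → black.
±1% tolerance → brown.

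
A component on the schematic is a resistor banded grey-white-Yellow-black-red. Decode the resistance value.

894 Ω

Grey → 8 (first significant figure)
White → 9 (second significant figure)
Yellow → 4 (third significant figure)
Black → ×1 multiplier
894 × 1 = 894 Ω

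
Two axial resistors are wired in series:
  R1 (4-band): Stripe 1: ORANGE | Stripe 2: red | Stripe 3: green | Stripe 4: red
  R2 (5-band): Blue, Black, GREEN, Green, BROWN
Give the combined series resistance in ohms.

63700000 Ω

R1: orange, red → 32; green ×10^5 → 3200000 Ω.
R2: blue, black, green → 605; green ×10^5 → 60500000 Ω.
Series: 3200000 + 60500000 = 63700000 Ω.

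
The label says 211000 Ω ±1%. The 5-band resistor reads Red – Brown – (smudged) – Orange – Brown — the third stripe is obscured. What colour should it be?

211000 Ω = 211 × 10^3.
The third band gives digit 1 of the significand, and 1 is brown.

brown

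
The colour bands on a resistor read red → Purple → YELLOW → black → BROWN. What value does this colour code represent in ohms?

Red → 2 (first significant figure)
Violet → 7 (second significant figure)
Yellow → 4 (third significant figure)
Black → ×1 multiplier
274 × 1 = 274 Ω

274 Ω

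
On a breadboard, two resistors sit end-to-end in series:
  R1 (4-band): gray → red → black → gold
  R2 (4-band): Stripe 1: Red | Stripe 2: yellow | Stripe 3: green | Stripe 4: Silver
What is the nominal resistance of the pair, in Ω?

R1: grey, red → 82; black ×1 → 82 Ω.
R2: red, yellow → 24; green ×10^5 → 2400000 Ω.
Series: 82 + 2400000 = 2400082 Ω.

2400082 Ω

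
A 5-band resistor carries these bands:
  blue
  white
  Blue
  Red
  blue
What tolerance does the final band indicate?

The last band, blue, is the tolerance band.
Blue corresponds to ±0.25%.

±0.25%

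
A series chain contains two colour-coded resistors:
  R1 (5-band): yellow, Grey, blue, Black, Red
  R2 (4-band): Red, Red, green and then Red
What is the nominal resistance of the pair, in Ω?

R1: yellow, grey, blue → 486; black ×1 → 486 Ω.
R2: red, red → 22; green ×10^5 → 2200000 Ω.
Series: 486 + 2200000 = 2200486 Ω.

2200486 Ω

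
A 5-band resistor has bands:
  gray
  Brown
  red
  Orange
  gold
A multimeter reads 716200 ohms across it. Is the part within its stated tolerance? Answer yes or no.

Grey → 8 (first significant figure)
Brown → 1 (second significant figure)
Red → 2 (third significant figure)
Orange → ×10^3 multiplier
Gold → ±5% tolerance
812 × 1000 = 812000 Ω
Allowed range: 771400 Ω to 852600 Ω.
716200 ohms lies outside that range.

no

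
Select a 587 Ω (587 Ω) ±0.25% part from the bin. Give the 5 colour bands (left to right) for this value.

587 Ω = 587 × 10^0.
5 → green
8 → grey
7 → violet
Multiplier 10^0 → black.
±0.25% tolerance → blue.

green, grey, violet, black, blue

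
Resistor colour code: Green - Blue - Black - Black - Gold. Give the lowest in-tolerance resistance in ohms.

Green → 5 (first significant figure)
Blue → 6 (second significant figure)
Black → 0 (third significant figure)
Black → ×1 multiplier
Gold → ±5% tolerance
560 × 1 = 560 Ω
Lowest = 560 × (1 − 5/100) = 532 Ω.

532 Ω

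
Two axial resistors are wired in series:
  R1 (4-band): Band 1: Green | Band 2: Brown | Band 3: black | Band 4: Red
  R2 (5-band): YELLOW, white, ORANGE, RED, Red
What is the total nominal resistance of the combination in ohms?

R1: green, brown → 51; black ×1 → 51 Ω.
R2: yellow, white, orange → 493; red ×10^2 → 49300 Ω.
Series: 51 + 49300 = 49351 Ω.

49351 Ω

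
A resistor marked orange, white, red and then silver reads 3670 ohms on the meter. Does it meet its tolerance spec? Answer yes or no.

yes

Orange → 3 (first significant figure)
White → 9 (second significant figure)
Red → ×10^2 multiplier
Silver → ±10% tolerance
39 × 100 = 3900 Ω
Allowed range: 3510 Ω to 4290 Ω.
3670 ohms lies inside that range.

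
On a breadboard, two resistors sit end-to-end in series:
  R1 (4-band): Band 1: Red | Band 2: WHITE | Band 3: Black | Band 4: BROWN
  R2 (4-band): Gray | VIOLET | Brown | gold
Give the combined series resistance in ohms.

R1: red, white → 29; black ×1 → 29 Ω.
R2: grey, violet → 87; brown ×10 → 870 Ω.
Series: 29 + 870 = 899 Ω.

899 Ω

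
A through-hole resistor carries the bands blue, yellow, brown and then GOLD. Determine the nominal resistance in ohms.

Blue → 6 (first significant figure)
Yellow → 4 (second significant figure)
Brown → ×10 multiplier
64 × 10 = 640 Ω

640 Ω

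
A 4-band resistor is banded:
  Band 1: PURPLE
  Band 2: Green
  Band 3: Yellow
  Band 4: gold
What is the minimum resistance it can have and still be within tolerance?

712500 Ω

Violet → 7 (first significant figure)
Green → 5 (second significant figure)
Yellow → ×10^4 multiplier
Gold → ±5% tolerance
75 × 10000 = 750000 Ω
Minimum = 750000 × (1 − 5/100) = 712500 Ω.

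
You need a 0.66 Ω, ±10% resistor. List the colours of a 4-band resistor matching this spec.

blue, blue, silver, silver

0.66 Ω = 66 × 10^-2.
6 → blue
6 → blue
Multiplier 10^-2 → silver.
±10% tolerance → silver.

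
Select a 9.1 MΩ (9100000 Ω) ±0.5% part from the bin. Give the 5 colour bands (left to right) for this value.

9100000 Ω = 910 × 10^4.
9 → white
1 → brown
0 → black
Multiplier 10^4 → yellow.
±0.5% tolerance → green.

white, brown, black, yellow, green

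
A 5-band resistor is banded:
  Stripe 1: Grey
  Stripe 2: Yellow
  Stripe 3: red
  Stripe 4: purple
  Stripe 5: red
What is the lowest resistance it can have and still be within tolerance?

Grey → 8 (first significant figure)
Yellow → 4 (second significant figure)
Red → 2 (third significant figure)
Violet → ×10^7 multiplier
Red → ±2% tolerance
842 × 10000000 = 8420000000 Ω
Lowest = 8420000000 × (1 − 2/100) = 8251600000 Ω.

8251600000 Ω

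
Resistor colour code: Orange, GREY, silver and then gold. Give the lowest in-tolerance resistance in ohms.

0.361 Ω

Orange → 3 (first significant figure)
Grey → 8 (second significant figure)
Silver → ×0.01 multiplier
Gold → ±5% tolerance
38 × 0.01 = 0.38 Ω
Lowest = 0.38 × (1 − 5/100) = 0.361 Ω.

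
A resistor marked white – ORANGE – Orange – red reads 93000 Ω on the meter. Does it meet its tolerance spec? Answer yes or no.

White → 9 (first significant figure)
Orange → 3 (second significant figure)
Orange → ×10^3 multiplier
Red → ±2% tolerance
93 × 1000 = 93000 Ω
Allowed range: 91140 Ω to 94860 Ω.
93000 Ω lies inside that range.

yes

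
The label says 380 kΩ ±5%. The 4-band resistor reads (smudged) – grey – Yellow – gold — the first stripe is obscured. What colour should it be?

380000 Ω = 38 × 10^4.
The first band gives digit 3 of the significand, and 3 is orange.

orange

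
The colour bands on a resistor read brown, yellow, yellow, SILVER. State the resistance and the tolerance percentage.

140000 Ω ±10%

Brown → 1 (first significant figure)
Yellow → 4 (second significant figure)
Yellow → ×10^4 multiplier
Silver → ±10% tolerance
14 × 10000 = 140000 Ω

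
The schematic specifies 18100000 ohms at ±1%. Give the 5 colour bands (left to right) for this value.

18100000 Ω = 181 × 10^5.
1 → brown
8 → grey
1 → brown
Multiplier 10^5 → green.
±1% tolerance → brown.

brown, grey, brown, green, brown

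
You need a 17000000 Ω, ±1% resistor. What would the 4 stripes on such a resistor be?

brown, violet, blue, brown

17000000 Ω = 17 × 10^6.
1 → brown
7 → violet
Multiplier 10^6 → blue.
±1% tolerance → brown.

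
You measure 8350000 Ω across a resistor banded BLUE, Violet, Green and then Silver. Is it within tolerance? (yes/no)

no

Blue → 6 (first significant figure)
Violet → 7 (second significant figure)
Green → ×10^5 multiplier
Silver → ±10% tolerance
67 × 100000 = 6700000 Ω
Allowed range: 6030000 Ω to 7370000 Ω.
8350000 Ω lies outside that range.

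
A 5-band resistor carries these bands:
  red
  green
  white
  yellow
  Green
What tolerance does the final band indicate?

The last band, green, is the tolerance band.
Green corresponds to ±0.5%.

±0.5%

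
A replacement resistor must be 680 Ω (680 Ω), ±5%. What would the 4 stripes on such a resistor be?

680 Ω = 68 × 10^1.
6 → blue
8 → grey
Multiplier 10^1 → brown.
±5% tolerance → gold.

blue, grey, brown, gold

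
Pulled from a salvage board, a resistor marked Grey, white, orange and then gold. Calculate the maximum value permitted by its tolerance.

Grey → 8 (first significant figure)
White → 9 (second significant figure)
Orange → ×10^3 multiplier
Gold → ±5% tolerance
89 × 1000 = 89000 Ω
Maximum = 89000 × (1 + 5/100) = 93450 Ω.

93450 Ω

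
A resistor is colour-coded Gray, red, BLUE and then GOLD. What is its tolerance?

±5%

The last band, gold, is the tolerance band.
Gold corresponds to ±5%.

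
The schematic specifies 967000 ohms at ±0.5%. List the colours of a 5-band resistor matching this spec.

white, blue, violet, orange, green

967000 Ω = 967 × 10^3.
9 → white
6 → blue
7 → violet
Multiplier 10^3 → orange.
±0.5% tolerance → green.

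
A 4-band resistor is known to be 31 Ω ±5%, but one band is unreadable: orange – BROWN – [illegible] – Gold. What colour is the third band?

31 Ω = 31 × 10^0.
The third band is the multiplier, 10^0, which is black.

black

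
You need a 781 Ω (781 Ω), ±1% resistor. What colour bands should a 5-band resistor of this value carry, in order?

violet, grey, brown, black, brown

781 Ω = 781 × 10^0.
7 → violet
8 → grey
1 → brown
Multiplier 10^0 → black.
±1% tolerance → brown.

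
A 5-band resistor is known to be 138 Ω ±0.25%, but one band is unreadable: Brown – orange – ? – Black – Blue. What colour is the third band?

138 Ω = 138 × 10^0.
The third band gives digit 8 of the significand, and 8 is grey.

grey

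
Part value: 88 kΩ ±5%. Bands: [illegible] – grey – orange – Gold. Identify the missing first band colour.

grey

88000 Ω = 88 × 10^3.
The first band gives digit 8 of the significand, and 8 is grey.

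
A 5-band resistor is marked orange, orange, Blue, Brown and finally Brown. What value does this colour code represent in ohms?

3360 Ω

Orange → 3 (first significant figure)
Orange → 3 (second significant figure)
Blue → 6 (third significant figure)
Brown → ×10 multiplier
336 × 10 = 3360 Ω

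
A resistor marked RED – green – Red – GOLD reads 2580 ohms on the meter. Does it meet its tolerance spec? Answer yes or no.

yes

Red → 2 (first significant figure)
Green → 5 (second significant figure)
Red → ×10^2 multiplier
Gold → ±5% tolerance
25 × 100 = 2500 Ω
Allowed range: 2375 Ω to 2625 Ω.
2580 ohms lies inside that range.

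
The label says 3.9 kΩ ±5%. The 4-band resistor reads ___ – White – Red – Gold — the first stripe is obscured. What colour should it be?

orange

3900 Ω = 39 × 10^2.
The first band gives digit 3 of the significand, and 3 is orange.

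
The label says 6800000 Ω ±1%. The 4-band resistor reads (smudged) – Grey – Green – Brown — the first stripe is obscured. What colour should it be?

blue

6800000 Ω = 68 × 10^5.
The first band gives digit 6 of the significand, and 6 is blue.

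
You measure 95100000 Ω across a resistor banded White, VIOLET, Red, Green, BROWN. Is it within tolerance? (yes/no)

White → 9 (first significant figure)
Violet → 7 (second significant figure)
Red → 2 (third significant figure)
Green → ×10^5 multiplier
Brown → ±1% tolerance
972 × 100000 = 97200000 Ω
Allowed range: 96228000 Ω to 98172000 Ω.
95100000 Ω lies outside that range.

no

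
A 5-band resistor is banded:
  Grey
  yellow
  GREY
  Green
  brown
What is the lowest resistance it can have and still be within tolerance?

Grey → 8 (first significant figure)
Yellow → 4 (second significant figure)
Grey → 8 (third significant figure)
Green → ×10^5 multiplier
Brown → ±1% tolerance
848 × 100000 = 84800000 Ω
Lowest = 84800000 × (1 − 1/100) = 83952000 Ω.

83952000 Ω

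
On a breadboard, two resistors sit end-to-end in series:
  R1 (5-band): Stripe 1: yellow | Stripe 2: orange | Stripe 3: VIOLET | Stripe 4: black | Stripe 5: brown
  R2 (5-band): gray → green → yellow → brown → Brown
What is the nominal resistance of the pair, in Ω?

8977 Ω

R1: yellow, orange, violet → 437; black ×1 → 437 Ω.
R2: grey, green, yellow → 854; brown ×10 → 8540 Ω.
Series: 437 + 8540 = 8977 Ω.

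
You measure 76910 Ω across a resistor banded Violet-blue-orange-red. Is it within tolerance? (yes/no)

yes

Violet → 7 (first significant figure)
Blue → 6 (second significant figure)
Orange → ×10^3 multiplier
Red → ±2% tolerance
76 × 1000 = 76000 Ω
Allowed range: 74480 Ω to 77520 Ω.
76910 Ω lies inside that range.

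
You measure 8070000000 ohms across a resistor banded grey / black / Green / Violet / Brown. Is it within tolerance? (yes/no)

yes

Grey → 8 (first significant figure)
Black → 0 (second significant figure)
Green → 5 (third significant figure)
Violet → ×10^7 multiplier
Brown → ±1% tolerance
805 × 10000000 = 8050000000 Ω
Allowed range: 7969500000 Ω to 8130500000 Ω.
8070000000 ohms lies inside that range.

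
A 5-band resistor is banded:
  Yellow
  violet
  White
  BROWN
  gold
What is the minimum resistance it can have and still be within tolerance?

Yellow → 4 (first significant figure)
Violet → 7 (second significant figure)
White → 9 (third significant figure)
Brown → ×10 multiplier
Gold → ±5% tolerance
479 × 10 = 4790 Ω
Minimum = 4790 × (1 − 5/100) = 4550.5 Ω.

4550.5 Ω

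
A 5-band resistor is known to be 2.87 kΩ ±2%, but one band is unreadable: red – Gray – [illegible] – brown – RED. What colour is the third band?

2870 Ω = 287 × 10^1.
The third band gives digit 7 of the significand, and 7 is violet.

violet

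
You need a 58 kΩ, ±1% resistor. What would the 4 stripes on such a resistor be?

58000 Ω = 58 × 10^3.
5 → green
8 → grey
Multiplier 10^3 → orange.
±1% tolerance → brown.

green, grey, orange, brown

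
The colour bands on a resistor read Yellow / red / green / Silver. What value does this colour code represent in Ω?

4200000 Ω

Yellow → 4 (first significant figure)
Red → 2 (second significant figure)
Green → ×10^5 multiplier
42 × 100000 = 4200000 Ω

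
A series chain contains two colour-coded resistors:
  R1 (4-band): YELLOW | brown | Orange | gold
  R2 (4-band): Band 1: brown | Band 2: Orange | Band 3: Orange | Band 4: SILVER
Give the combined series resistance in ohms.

R1: yellow, brown → 41; orange ×10^3 → 41000 Ω.
R2: brown, orange → 13; orange ×10^3 → 13000 Ω.
Series: 41000 + 13000 = 54000 Ω.

54000 Ω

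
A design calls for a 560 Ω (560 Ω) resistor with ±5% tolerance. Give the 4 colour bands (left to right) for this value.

560 Ω = 56 × 10^1.
5 → green
6 → blue
Multiplier 10^1 → brown.
±5% tolerance → gold.

green, blue, brown, gold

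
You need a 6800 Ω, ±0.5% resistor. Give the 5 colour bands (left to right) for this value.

blue, grey, black, brown, green

6800 Ω = 680 × 10^1.
6 → blue
8 → grey
0 → black
Multiplier 10^1 → brown.
±0.5% tolerance → green.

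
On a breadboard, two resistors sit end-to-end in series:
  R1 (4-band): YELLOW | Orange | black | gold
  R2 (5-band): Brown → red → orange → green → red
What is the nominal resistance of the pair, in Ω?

12300043 Ω

R1: yellow, orange → 43; black ×1 → 43 Ω.
R2: brown, red, orange → 123; green ×10^5 → 12300000 Ω.
Series: 43 + 12300000 = 12300043 Ω.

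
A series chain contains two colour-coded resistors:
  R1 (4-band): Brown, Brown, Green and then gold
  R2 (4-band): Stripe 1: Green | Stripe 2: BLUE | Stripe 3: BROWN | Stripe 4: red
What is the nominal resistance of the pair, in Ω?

R1: brown, brown → 11; green ×10^5 → 1100000 Ω.
R2: green, blue → 56; brown ×10 → 560 Ω.
Series: 1100000 + 560 = 1100560 Ω.

1100560 Ω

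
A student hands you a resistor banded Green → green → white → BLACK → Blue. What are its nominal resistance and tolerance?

559 Ω ±0.25%

Green → 5 (first significant figure)
Green → 5 (second significant figure)
White → 9 (third significant figure)
Black → ×1 multiplier
Blue → ±0.25% tolerance
559 × 1 = 559 Ω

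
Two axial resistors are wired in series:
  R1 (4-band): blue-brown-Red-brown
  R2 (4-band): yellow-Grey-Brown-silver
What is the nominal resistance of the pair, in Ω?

R1: blue, brown → 61; red ×10^2 → 6100 Ω.
R2: yellow, grey → 48; brown ×10 → 480 Ω.
Series: 6100 + 480 = 6580 Ω.

6580 Ω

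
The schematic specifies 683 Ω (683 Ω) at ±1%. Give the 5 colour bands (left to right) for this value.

683 Ω = 683 × 10^0.
6 → blue
8 → grey
3 → orange
Multiplier 10^0 → black.
±1% tolerance → brown.

blue, grey, orange, black, brown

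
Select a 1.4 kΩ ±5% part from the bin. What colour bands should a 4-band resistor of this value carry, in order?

1400 Ω = 14 × 10^2.
1 → brown
4 → yellow
Multiplier 10^2 → red.
±5% tolerance → gold.

brown, yellow, red, gold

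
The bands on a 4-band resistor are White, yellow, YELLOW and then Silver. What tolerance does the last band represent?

The last band, silver, is the tolerance band.
Silver corresponds to ±10%.

±10%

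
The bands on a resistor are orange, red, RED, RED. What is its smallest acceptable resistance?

Orange → 3 (first significant figure)
Red → 2 (second significant figure)
Red → ×10^2 multiplier
Red → ±2% tolerance
32 × 100 = 3200 Ω
Smallest = 3200 × (1 − 2/100) = 3136 Ω.

3136 Ω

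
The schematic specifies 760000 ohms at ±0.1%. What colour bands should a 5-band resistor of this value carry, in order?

760000 Ω = 760 × 10^3.
7 → violet
6 → blue
0 → black
Multiplier 10^3 → orange.
±0.1% tolerance → violet.

violet, blue, black, orange, violet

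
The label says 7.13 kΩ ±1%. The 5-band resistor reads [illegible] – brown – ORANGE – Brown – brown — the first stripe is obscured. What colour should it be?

7130 Ω = 713 × 10^1.
The first band gives digit 7 of the significand, and 7 is violet.

violet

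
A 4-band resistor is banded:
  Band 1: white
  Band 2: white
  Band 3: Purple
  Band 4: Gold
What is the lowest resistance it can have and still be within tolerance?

940500000 Ω

White → 9 (first significant figure)
White → 9 (second significant figure)
Violet → ×10^7 multiplier
Gold → ±5% tolerance
99 × 10000000 = 990000000 Ω
Lowest = 990000000 × (1 − 5/100) = 940500000 Ω.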